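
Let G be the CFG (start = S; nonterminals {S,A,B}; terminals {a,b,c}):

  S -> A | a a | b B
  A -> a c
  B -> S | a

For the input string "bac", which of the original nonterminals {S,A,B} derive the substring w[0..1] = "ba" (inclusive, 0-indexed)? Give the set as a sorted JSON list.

CNF form of G:
  S -> T0 T0 | T0 T1 | T2 B
  A -> T0 T1
  B -> T0 T0 | T0 T1 | T2 B | a
  T0 -> a
  T1 -> c
  T2 -> b

CYK fill, restricted to cells inside w[0..1]:
  [0..0]={T2}  "b"  orig:{}
  [1..1]={B,T0}  "a"  orig:{B}
  [0..1]={B,S}  "ba"

Original NTs in T[0,1] deriving "ba": ["B", "S"]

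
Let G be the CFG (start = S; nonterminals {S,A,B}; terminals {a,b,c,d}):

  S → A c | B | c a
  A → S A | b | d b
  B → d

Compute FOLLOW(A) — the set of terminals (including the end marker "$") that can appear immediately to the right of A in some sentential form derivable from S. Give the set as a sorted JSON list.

FIRST iteration:
round 1:
  A via A→b: +{b}
  A via A→d b: +{d}
  B via B→d: +{d}
  S via S→A c: +{b,d}
  S via S→c a: +{c}
  FIRST[S]={b,c,d}  FIRST[A]={b,d}  FIRST[B]={d}
round 2:
  A via A→S A: +{c}
  FIRST[S]={b,c,d}  FIRST[A]={b,c,d}  FIRST[B]={d}
round 3: (stable)
  FIRST[S]={b,c,d}  FIRST[A]={b,c,d}  FIRST[B]={d}

Compute FOLLOW by fixpoint:
initialize: $ ∈ FOLLOW(S)
pass 1:
  A→S A: FOLLOW(S) ⊇ FIRST(A) = {b,c,d}; new: +{b,c,d}
  S→A c: FOLLOW(A) ⊇ FIRST(c) = {c}; new: +{c}
  S→B: FOLLOW(B) ⊇ FOLLOW(S) ⊇ {$,b,c,d}; new: +{$,b,c,d}
  S: {$,b,c,d}  A: {c}  B: {$,b,c,d}
pass 2: (no change)
  S: {$,b,c,d}  A: {c}  B: {$,b,c,d}

FOLLOW(A) = ["c"]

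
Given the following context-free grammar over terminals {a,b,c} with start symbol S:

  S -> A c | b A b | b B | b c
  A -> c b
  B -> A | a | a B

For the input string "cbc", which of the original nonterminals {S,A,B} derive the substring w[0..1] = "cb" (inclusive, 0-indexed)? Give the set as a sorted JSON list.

Convert to CNF:
  S -> A T0 | T1 B | T1 T0 | T1 X3
  A -> T0 T1
  B -> T0 T1 | T2 B | a
  T0 -> c
  T1 -> b
  T2 -> a
  X3 -> A T1

Fill CYK table bottom-up (cells [i..j] with 0 ≤ i ≤ j ≤ 1 only):
  [0..0]={T0}  "c"  orig:{}
  [1..1]={T1}  "b"  orig:{}
  [0..1]={A,B}  "cb"

Original NTs in T[0,1] deriving "cb": ["A", "B"]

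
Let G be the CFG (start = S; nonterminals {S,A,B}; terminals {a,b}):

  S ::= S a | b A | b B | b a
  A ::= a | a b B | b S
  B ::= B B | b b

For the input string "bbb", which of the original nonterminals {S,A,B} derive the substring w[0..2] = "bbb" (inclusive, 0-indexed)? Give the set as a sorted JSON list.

CNF form of G:
  S -> S T0 | T1 A | T1 B | T1 T0
  A -> T0 X2 | T1 S | a
  B -> B B | T1 T1
  T0 -> a
  T1 -> b
  X2 -> T1 B

CYK fill — only the sub-triangle for w[0..2]:
  [0..0]={T1}  "b"  orig:{}
  [1..1]={T1}  "b"  orig:{}
  [2..2]={T1}  "b"  orig:{}
  [0..1]={B}  "bb"
  [1..2]={B}  "bb"
  [0..2]={S,X2}  "bbb"  orig:{S}

Original NTs in T[0,2] deriving "bbb": ["S"]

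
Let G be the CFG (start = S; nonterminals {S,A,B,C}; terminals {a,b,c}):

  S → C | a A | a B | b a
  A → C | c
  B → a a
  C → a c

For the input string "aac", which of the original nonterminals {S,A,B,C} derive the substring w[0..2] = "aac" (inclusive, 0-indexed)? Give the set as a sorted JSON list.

Convert to CNF:
  S -> T0 A | T0 B | T0 T1 | T2 T0
  A -> T0 T1 | c
  B -> T0 T0
  C -> T0 T1
  T0 -> a
  T1 -> c
  T2 -> b

CYK fill, restricted to cells inside w[0..2]:
  cell(0,0) a: {T0}  orig:{}
  cell(1,1) a: {T0}  orig:{}
  cell(2,2) c: {A,T1}  orig:{A}
  cell(0,1) aa: {B}
  cell(1,2) ac: {A,C,S}
  cell(0,2) aac: {S}

Original NTs in T[0,2] deriving "aac": ["S"]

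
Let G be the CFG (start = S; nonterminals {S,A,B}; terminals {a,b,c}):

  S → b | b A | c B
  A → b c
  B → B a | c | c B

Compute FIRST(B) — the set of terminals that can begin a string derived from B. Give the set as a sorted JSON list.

FIRST iteration:
iter 1:
  A via A→b c: +{b}
  B via B→c: +{c}
  S via S→b: +{b}
  S via S→c B: +{c}
  FIRST[S]={b,c}  FIRST[A]={b}  FIRST[B]={c}
iter 2: done
  FIRST[S]={b,c}  FIRST[A]={b}  FIRST[B]={c}

FIRST(B) = ["c"]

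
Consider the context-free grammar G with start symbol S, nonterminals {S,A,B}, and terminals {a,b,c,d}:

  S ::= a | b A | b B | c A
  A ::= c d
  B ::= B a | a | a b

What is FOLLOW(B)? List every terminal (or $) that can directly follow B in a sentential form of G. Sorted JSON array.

Compute FIRST by fixpoint:
[1]
  A via A→c d: +{c}
  B via B→a: +{a}
  S via S→a: +{a}
  S via S→b A: +{b}
  S via S→c A: +{c}
  FIRST(S)={a,b,c}  FIRST(A)={c}  FIRST(B)={a}
[2] (stable)
  FIRST(S)={a,b,c}  FIRST(A)={c}  FIRST(B)={a}

FOLLOW sets:
seed FOLLOW(S) with $
round 1:
  B→B a: FOLLOW(B) ⊇ FIRST(a) = {a}; new: +{a}
  S→b A: FOLLOW(A) ⊇ FOLLOW(S) ⊇ {$}; new: +{$}
  S→b B: FOLLOW(B) ⊇ FOLLOW(S) ⊇ {$}; new: +{$}
  FOLLOW[S]={$}  FOLLOW[A]={$}  FOLLOW[B]={$,a}
round 2: (stable)
  FOLLOW[S]={$}  FOLLOW[A]={$}  FOLLOW[B]={$,a}

FOLLOW(B) = ["$", "a"]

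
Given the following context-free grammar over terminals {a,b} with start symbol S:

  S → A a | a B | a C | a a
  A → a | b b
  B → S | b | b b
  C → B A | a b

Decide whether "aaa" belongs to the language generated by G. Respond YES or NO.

CNF form of G:
  S -> A T1 | T1 B | T1 C | T1 T1
  A -> T0 T0 | a
  B -> A T1 | T0 T0 | T1 B | T1 C | T1 T1 | b
  C -> B A | T1 T0
  T0 -> b
  T1 -> a

CYK fill:
  T[0,0] 'a' = {A,T1}  orig:{A}
  T[1,1] 'a' = {A,T1}  orig:{A}
  T[2,2] 'a' = {A,T1}  orig:{A}
  T[0,1] 'aa' = {B,S}
  T[1,2] 'aa' = {B,S}
  T[0,2] 'aaa' = {B,C,S}

S ∈ T[0,2] ⇒ YES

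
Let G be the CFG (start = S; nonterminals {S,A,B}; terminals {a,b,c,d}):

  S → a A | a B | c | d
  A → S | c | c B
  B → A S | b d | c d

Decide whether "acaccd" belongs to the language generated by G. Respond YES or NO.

Convert to CNF:
  S -> T0 A | T0 B | c | d
  A -> T0 A | T0 B | T1 B | c | d
  B -> A S | T1 T3 | T2 T3
  T0 -> a
  T1 -> c
  T2 -> b
  T3 -> d

CYK table (by increasing span):
  [0..0]={T0}  "a"  orig:{}
  [1..1]={A,S,T1}  "c"  orig:{A,S}
  [2..2]={T0}  "a"  orig:{}
  [3..3]={A,S,T1}  "c"  orig:{A,S}
  [4..4]={A,S,T1}  "c"  orig:{A,S}
  [5..5]={A,S,T3}  "d"  orig:{A,S}
  [0..1]={A,S}  "ac"
  [1..2]=∅  "ca"
  [2..3]={A,S}  "ac"
  [3..4]={B}  "cc"
  [4..5]={B}  "cd"
  [0..2]=∅  "aca"
  [1..3]={B}  "cac"
  [2..4]={A,B,S}  "acc"
  [3..5]={A}  "ccd"
  [0..3]={A,B,S}  "acac"
  [1..4]={A,B}  "cacc"
  [2..5]={A,B,S}  "accd"
  [0..4]={A,B,S}  "acacc"
  [1..5]={A,B}  "caccd"
  [0..5]={A,B,S}  "acaccd"

S ∈ T[0,5] ⇒ YES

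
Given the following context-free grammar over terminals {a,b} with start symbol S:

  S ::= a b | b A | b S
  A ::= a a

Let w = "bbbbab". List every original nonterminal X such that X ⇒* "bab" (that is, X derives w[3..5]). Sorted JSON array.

CNF form of G:
  S -> T0 T1 | T1 A | T1 S
  A -> T0 T0
  T0 -> a
  T1 -> b

CYK fill, restricted to cells inside w[3..5]:
  [3..3]={T1}  "b"  orig:{}
  [4..4]={T0}  "a"  orig:{}
  [5..5]={T1}  "b"  orig:{}
  [3..4]=∅  "ba"
  [4..5]={S}  "ab"
  [3..5]={S}  "bab"

Original NTs in T[3,5] deriving "bab": ["S"]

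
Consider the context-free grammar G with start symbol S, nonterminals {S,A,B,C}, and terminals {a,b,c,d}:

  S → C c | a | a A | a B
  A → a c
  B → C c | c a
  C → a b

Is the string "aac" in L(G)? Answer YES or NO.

Convert to CNF:
  S -> C T1 | T0 A | T0 B | a
  A -> T0 T1
  B -> C T1 | T1 T0
  C -> T0 T2
  T0 -> a
  T1 -> c
  T2 -> b

Fill CYK table bottom-up:
  [0..0]={S,T0}  "a"  orig:{S}
  [1..1]={S,T0}  "a"  orig:{S}
  [2..2]={T1}  "c"  orig:{}
  [0..1]=∅  "aa"
  [1..2]={A}  "ac"
  [0..2]={S}  "aac"

S ∈ T[0,2] ⇒ YES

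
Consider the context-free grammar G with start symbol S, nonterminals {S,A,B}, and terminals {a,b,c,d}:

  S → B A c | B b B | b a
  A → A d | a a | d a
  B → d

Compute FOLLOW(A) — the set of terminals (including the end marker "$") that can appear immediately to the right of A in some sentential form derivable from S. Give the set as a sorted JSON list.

FIRST iteration:
round 1:
  A via A→a a: +{a}
  A via A→d a: +{d}
  B via B→d: +{d}
  S via S→B A c: +{d}
  S via S→b a: +{b}
  FIRST(S)={b,d}  FIRST(A)={a,d}  FIRST(B)={d}
round 2: done
  FIRST(S)={b,d}  FIRST(A)={a,d}  FIRST(B)={d}

Compute FOLLOW by fixpoint:
FOLLOW(S) := {$}
round 1:
  A→A d: FOLLOW(A) ⊇ FIRST(d) = {d}; new: +{d}
  S→B A c: FOLLOW(B) ⊇ FIRST(A) = {a,d}; new: +{a,d}
  S→B A c: FOLLOW(A) ⊇ FIRST(c) = {c}; new: +{c}
  S→B b B: FOLLOW(B) ⊇ FIRST(b) = {b}; new: +{b}
  S→B b B: FOLLOW(B) ⊇ FOLLOW(S) ⊇ {$}; new: +{$}
  FOLLOW(S)={$}  FOLLOW(A)={c,d}  FOLLOW(B)={$,a,b,d}
round 2: — fixpoint
  FOLLOW(S)={$}  FOLLOW(A)={c,d}  FOLLOW(B)={$,a,b,d}

FOLLOW(A) = ["c", "d"]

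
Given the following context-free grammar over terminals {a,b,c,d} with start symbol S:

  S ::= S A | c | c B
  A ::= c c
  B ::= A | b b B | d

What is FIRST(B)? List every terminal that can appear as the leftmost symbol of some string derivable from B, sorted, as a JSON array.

Compute FIRST by fixpoint:
iter 1:
  A via A→c c: +{c}
  B via B→A: +{c}
  B via B→b b B: +{b}
  B via B→d: +{d}
  S via S→c: +{c}
  FIRST[S]={c}  FIRST[A]={c}  FIRST[B]={b,c,d}
iter 2: done
  FIRST[S]={c}  FIRST[A]={c}  FIRST[B]={b,c,d}

FIRST(B) = ["b", "c", "d"]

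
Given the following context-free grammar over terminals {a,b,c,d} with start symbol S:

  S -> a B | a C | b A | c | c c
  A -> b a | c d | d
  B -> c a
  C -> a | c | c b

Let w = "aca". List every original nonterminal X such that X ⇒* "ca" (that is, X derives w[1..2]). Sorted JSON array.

CNF form of G:
  S -> T0 A | T1 B | T1 C | T2 T2 | c
  A -> T0 T1 | T2 T3 | d
  B -> T2 T1
  C -> T2 T0 | a | c
  T0 -> b
  T1 -> a
  T2 -> c
  T3 -> d

Fill CYK table bottom-up (cells [i..j] with 1 ≤ i ≤ j ≤ 2 only):
  T[1,1] 'c' = {C,S,T2}  orig:{C,S}
  T[2,2] 'a' = {C,T1}  orig:{C}
  T[1,2] 'ca' = {B}

Original NTs in T[1,2] deriving "ca": ["B"]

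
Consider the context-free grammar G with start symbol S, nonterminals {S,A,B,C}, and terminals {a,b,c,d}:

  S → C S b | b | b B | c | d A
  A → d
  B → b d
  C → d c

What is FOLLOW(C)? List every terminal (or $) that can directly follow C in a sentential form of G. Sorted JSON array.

FIRST iteration:
pass 1:
  A via A→d: +{d}
  B via B→b d: +{b}
  C via C→d c: +{d}
  S via S→C S b: +{d}
  S via S→b: +{b}
  S via S→c: +{c}
  S: {b,c,d}  A: {d}  B: {b}  C: {d}
pass 2: (no change)
  S: {b,c,d}  A: {d}  B: {b}  C: {d}

FOLLOW sets:
seed FOLLOW(S) with $
pass 1:
  S→C S b: FOLLOW(C) ⊇ FIRST(S) = {b,c,d}; new: +{b,c,d}
  S→C S b: FOLLOW(S) ⊇ FIRST(b) = {b}; new: +{b}
  S→b B: FOLLOW(B) ⊇ FOLLOW(S) ⊇ {$,b}; new: +{$,b}
  S→d A: FOLLOW(A) ⊇ FOLLOW(S) ⊇ {$,b}; new: +{$,b}
  S: {$,b}  A: {$,b}  B: {$,b}  C: {b,c,d}
pass 2: (no change)
  S: {$,b}  A: {$,b}  B: {$,b}  C: {b,c,d}

FOLLOW(C) = ["b", "c", "d"]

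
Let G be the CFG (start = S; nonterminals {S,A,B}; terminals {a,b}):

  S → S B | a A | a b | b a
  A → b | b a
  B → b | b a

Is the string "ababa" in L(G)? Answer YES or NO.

Convert to CNF:
  S -> S B | T0 T1 | T1 A | T1 T0
  A -> T0 T1 | b
  B -> T0 T1 | b
  T0 -> b
  T1 -> a

CYK table (by increasing span):
  [0..0]={T1}  "a"  orig:{}
  [1..1]={A,B,T0}  "b"  orig:{A,B}
  [2..2]={T1}  "a"  orig:{}
  [3..3]={A,B,T0}  "b"  orig:{A,B}
  [4..4]={T1}  "a"  orig:{}
  [0..1]={S}  "ab"
  [1..2]={A,B,S}  "ba"
  [2..3]={S}  "ab"
  [3..4]={A,B,S}  "ba"
  [0..2]={S}  "aba"
  [1..3]={S}  "bab"
  [2..4]={S}  "aba"
  [0..3]={S}  "abab"
  [1..4]={S}  "baba"
  [0..4]={S}  "ababa"

S ∈ T[0,4] ⇒ YES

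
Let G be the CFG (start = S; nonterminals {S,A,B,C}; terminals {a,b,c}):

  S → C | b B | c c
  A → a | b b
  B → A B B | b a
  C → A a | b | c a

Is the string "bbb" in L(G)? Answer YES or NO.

Convert to CNF:
  S -> A T1 | T0 B | T2 T1 | T2 T2 | b
  A -> T0 T0 | a
  B -> A X3 | T0 T1
  C -> A T1 | T2 T1 | b
  T0 -> b
  T1 -> a
  T2 -> c
  X3 -> B B

CYK fill:
  [0..0]={C,S,T0}  "b"  orig:{C,S}
  [1..1]={C,S,T0}  "b"  orig:{C,S}
  [2..2]={C,S,T0}  "b"  orig:{C,S}
  [0..1]={A}  "bb"
  [1..2]={A}  "bb"
  [0..2]=∅  "bbb"

S ∉ T[0,2] ⇒ NO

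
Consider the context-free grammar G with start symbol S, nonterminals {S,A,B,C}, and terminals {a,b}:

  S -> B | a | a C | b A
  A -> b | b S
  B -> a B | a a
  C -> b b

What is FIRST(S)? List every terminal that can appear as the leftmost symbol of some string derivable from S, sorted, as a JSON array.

FIRST sets, iterate to fixpoint:
iter 1:
  A via A→b: +{b}
  B via B→a B: +{a}
  C via C→b b: +{b}
  S via S→B: +{a}
  S via S→b A: +{b}
  FIRST(S)={a,b}  FIRST(A)={b}  FIRST(B)={a}  FIRST(C)={b}
iter 2: done
  FIRST(S)={a,b}  FIRST(A)={b}  FIRST(B)={a}  FIRST(C)={b}

FIRST(S) = ["a", "b"]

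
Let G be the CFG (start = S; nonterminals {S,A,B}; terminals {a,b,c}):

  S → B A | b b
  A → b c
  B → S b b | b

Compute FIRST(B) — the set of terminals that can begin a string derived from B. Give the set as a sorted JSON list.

Compute FIRST by fixpoint:
iter 1:
  A via A→b c: +{b}
  B via B→b: +{b}
  S via S→B A: +{b}
  FIRST[S]={b}  FIRST[A]={b}  FIRST[B]={b}
iter 2: — fixpoint
  FIRST[S]={b}  FIRST[A]={b}  FIRST[B]={b}

FIRST(B) = ["b"]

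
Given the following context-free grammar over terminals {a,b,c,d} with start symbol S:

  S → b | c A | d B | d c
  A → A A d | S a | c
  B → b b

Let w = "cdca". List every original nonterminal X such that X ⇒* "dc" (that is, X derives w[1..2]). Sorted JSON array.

Convert to CNF:
  S -> T0 B | T0 T3 | T3 A | b
  A -> A X4 | S T1 | c
  B -> T2 T2
  T0 -> d
  T1 -> a
  T2 -> b
  T3 -> c
  X4 -> A T0

CYK fill, restricted to cells inside w[1..2]:
  cell(1,1) d: {T0}  orig:{}
  cell(2,2) c: {A,T3}  orig:{A}
  cell(1,2) dc: {S}

Original NTs in T[1,2] deriving "dc": ["S"]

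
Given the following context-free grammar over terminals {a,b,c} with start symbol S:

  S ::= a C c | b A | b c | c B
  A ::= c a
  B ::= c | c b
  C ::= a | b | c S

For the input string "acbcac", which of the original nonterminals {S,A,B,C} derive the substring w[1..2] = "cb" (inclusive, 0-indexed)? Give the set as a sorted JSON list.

CNF form of G:
  S -> T0 B | T1 X3 | T2 A | T2 T0
  A -> T0 T1
  B -> T0 T2 | c
  C -> T0 S | a | b
  T0 -> c
  T1 -> a
  T2 -> b
  X3 -> C T0

CYK table (by increasing span) — only the sub-triangle for w[1..2]:
  T[1,1] 'c' = {B,T0}  orig:{B}
  T[2,2] 'b' = {C,T2}  orig:{C}
  T[1,2] 'cb' = {B}

Original NTs in T[1,2] deriving "cb": ["B"]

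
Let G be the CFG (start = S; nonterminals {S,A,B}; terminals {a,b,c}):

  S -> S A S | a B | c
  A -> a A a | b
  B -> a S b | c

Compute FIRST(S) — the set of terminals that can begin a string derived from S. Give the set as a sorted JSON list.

Compute FIRST by fixpoint:
iter 1:
  A via A→a A a: +{a}
  A via A→b: +{b}
  B via B→a S b: +{a}
  B via B→c: +{c}
  S via S→a B: +{a}
  S via S→c: +{c}
  S: {a,c}  A: {a,b}  B: {a,c}
iter 2: (no change)
  S: {a,c}  A: {a,b}  B: {a,c}

FIRST(S) = ["a", "c"]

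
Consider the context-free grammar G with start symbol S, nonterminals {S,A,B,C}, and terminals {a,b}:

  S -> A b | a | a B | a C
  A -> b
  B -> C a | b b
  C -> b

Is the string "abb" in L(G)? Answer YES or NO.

Convert to CNF:
  S -> A T1 | T0 B | T0 C | a
  A -> b
  B -> C T0 | T1 T1
  C -> b
  T0 -> a
  T1 -> b

CYK fill:
  cell(0,0) a: {S,T0}  orig:{S}
  cell(1,1) b: {A,C,T1}  orig:{A,C}
  cell(2,2) b: {A,C,T1}  orig:{A,C}
  cell(0,1) ab: {S}
  cell(1,2) bb: {B,S}
  cell(0,2) abb: {S}

S ∈ T[0,2] ⇒ YES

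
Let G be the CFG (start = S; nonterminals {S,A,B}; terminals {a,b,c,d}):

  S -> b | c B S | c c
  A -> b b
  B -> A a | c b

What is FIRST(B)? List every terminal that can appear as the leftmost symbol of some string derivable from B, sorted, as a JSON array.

Compute FIRST by fixpoint:
[1]
  A via A→b b: +{b}
  B via B→A a: +{b}
  B via B→c b: +{c}
  S via S→b: +{b}
  S via S→c B S: +{c}
  S: {b,c}  A: {b}  B: {b,c}
[2] — fixpoint
  S: {b,c}  A: {b}  B: {b,c}

FIRST(B) = ["b", "c"]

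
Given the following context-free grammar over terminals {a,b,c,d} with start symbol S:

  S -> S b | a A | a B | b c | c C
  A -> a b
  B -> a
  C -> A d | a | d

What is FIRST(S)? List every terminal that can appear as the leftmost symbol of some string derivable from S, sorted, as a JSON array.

FIRST sets, iterate to fixpoint:
[1]
  A via A→a b: +{a}
  B via B→a: +{a}
  C via C→A d: +{a}
  C via C→d: +{d}
  S via S→a A: +{a}
  S via S→b c: +{b}
  S via S→c C: +{c}
  FIRST(S)={a,b,c}  FIRST(A)={a}  FIRST(B)={a}  FIRST(C)={a,d}
[2] (stable)
  FIRST(S)={a,b,c}  FIRST(A)={a}  FIRST(B)={a}  FIRST(C)={a,d}

FIRST(S) = ["a", "b", "c"]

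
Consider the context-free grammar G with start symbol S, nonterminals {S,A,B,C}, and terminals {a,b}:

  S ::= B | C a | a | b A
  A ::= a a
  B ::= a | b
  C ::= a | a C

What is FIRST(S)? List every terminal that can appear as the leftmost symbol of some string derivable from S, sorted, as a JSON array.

FIRST iteration:
iter 1:
  A via A→a a: +{a}
  B via B→a: +{a}
  B via B→b: +{b}
  C via C→a: +{a}
  S via S→B: +{a,b}
  S: {a,b}  A: {a}  B: {a,b}  C: {a}
iter 2: (no change)
  S: {a,b}  A: {a}  B: {a,b}  C: {a}

FIRST(S) = ["a", "b"]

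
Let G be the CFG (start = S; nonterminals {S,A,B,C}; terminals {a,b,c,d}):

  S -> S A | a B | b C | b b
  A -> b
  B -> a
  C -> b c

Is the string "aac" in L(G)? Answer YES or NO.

Convert to CNF:
  S -> S A | T0 C | T0 T0 | T2 B
  A -> b
  B -> a
  C -> T0 T1
  T0 -> b
  T1 -> c
  T2 -> a

Fill CYK table bottom-up:
  [0..0]={B,T2}  "a"  orig:{B}
  [1..1]={B,T2}  "a"  orig:{B}
  [2..2]={T1}  "c"  orig:{}
  [0..1]={S}  "aa"
  [1..2]=∅  "ac"
  [0..2]=∅  "aac"

S ∉ T[0,2] ⇒ NO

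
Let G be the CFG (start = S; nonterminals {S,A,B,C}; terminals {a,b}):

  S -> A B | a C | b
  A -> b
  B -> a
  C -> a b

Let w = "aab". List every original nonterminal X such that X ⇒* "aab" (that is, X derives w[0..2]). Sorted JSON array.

CNF form of G:
  S -> A B | T0 C | b
  A -> b
  B -> a
  C -> T0 T1
  T0 -> a
  T1 -> b

CYK fill, restricted to cells inside w[0..2]:
  [0..0]={B,T0}  "a"  orig:{B}
  [1..1]={B,T0}  "a"  orig:{B}
  [2..2]={A,S,T1}  "b"  orig:{A,S}
  [0..1]=∅  "aa"
  [1..2]={C}  "ab"
  [0..2]={S}  "aab"

Original NTs in T[0,2] deriving "aab": ["S"]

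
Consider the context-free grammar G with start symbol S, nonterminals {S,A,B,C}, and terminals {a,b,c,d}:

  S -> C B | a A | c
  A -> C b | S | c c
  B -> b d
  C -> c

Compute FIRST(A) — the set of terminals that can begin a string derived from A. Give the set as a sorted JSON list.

FIRST iteration:
[1]
  A via A→c c: +{c}
  B via B→b d: +{b}
  C via C→c: +{c}
  S via S→C B: +{c}
  S via S→a A: +{a}
  FIRST(S)={a,c}  FIRST(A)={c}  FIRST(B)={b}  FIRST(C)={c}
[2]
  A via A→S: +{a}
  FIRST(S)={a,c}  FIRST(A)={a,c}  FIRST(B)={b}  FIRST(C)={c}
[3] (stable)
  FIRST(S)={a,c}  FIRST(A)={a,c}  FIRST(B)={b}  FIRST(C)={c}

FIRST(A) = ["a", "c"]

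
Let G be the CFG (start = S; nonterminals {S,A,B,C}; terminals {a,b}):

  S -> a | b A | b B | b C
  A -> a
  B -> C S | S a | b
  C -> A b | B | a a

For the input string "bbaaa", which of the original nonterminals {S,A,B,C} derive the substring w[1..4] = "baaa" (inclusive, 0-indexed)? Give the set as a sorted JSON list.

Convert to CNF:
  S -> T1 A | T1 B | T1 C | a
  A -> a
  B -> C S | S T0 | b
  C -> A T1 | C S | S T0 | T0 T0 | b
  T0 -> a
  T1 -> b

Fill CYK table bottom-up, restricted to cells inside w[1..4]:
  [1..1]={B,C,T1}  "b"  orig:{B,C}
  [2..2]={A,S,T0}  "a"  orig:{A,S}
  [3..3]={A,S,T0}  "a"  orig:{A,S}
  [4..4]={A,S,T0}  "a"  orig:{A,S}
  [1..2]={B,C,S}  "ba"
  [2..3]={B,C}  "aa"
  [3..4]={B,C}  "aa"
  [1..3]={B,C,S}  "baa"
  [2..4]={B,C}  "aaa"
  [1..4]={B,C,S}  "baaa"

Original NTs in T[1,4] deriving "baaa": ["B", "C", "S"]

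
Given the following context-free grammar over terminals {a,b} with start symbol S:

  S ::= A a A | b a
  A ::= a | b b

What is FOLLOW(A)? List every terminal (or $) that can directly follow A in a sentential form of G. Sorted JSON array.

FIRST iteration:
pass 1:
  A via A→a: +{a}
  A via A→b b: +{b}
  S via S→A a A: +{a,b}
  S: {a,b}  A: {a,b}
pass 2: done
  S: {a,b}  A: {a,b}

FOLLOW sets:
initialize: $ ∈ FOLLOW(S)
[1]
  S→A a A: FOLLOW(A) ⊇ FIRST(a) = {a}; new: +{a}
  S→A a A: FOLLOW(A) ⊇ FOLLOW(S) ⊇ {$}; new: +{$}
  FOLLOW(S)={$}  FOLLOW(A)={$,a}
[2] (stable)
  FOLLOW(S)={$}  FOLLOW(A)={$,a}

FOLLOW(A) = ["$", "a"]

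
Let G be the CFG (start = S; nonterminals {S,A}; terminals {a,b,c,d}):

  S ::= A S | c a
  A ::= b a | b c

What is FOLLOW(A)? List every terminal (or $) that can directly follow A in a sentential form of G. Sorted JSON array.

FIRST iteration:
pass 1:
  A via A→b a: +{b}
  S via S→A S: +{b}
  S via S→c a: +{c}
  FIRST(S)={b,c}  FIRST(A)={b}
pass 2: (stable)
  FIRST(S)={b,c}  FIRST(A)={b}

FOLLOW sets:
FOLLOW(S) := {$}
round 1:
  S→A S: FOLLOW(A) ⊇ FIRST(S) = {b,c}; new: +{b,c}
  FOLLOW[S]={$}  FOLLOW[A]={b,c}
round 2: (stable)
  FOLLOW[S]={$}  FOLLOW[A]={b,c}

FOLLOW(A) = ["b", "c"]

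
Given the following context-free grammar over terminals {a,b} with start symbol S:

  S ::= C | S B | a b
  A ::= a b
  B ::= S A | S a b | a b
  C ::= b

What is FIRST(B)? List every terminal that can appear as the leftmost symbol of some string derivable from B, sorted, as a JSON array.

FIRST iteration:
[1]
  A via A→a b: +{a}
  B via B→a b: +{a}
  C via C→b: +{b}
  S via S→C: +{b}
  S via S→a b: +{a}
  FIRST(S)={a,b}  FIRST(A)={a}  FIRST(B)={a}  FIRST(C)={b}
[2]
  B via B→S A: +{b}
  FIRST(S)={a,b}  FIRST(A)={a}  FIRST(B)={a,b}  FIRST(C)={b}
[3] done
  FIRST(S)={a,b}  FIRST(A)={a}  FIRST(B)={a,b}  FIRST(C)={b}

FIRST(B) = ["a", "b"]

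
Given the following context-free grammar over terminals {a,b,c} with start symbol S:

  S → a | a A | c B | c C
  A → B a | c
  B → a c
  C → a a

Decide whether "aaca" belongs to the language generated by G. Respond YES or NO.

Convert to CNF:
  S -> T0 A | T1 B | T1 C | a
  A -> B T0 | c
  B -> T0 T1
  C -> T0 T0
  T0 -> a
  T1 -> c

CYK table (by increasing span):
  T[0,0] 'a' = {S,T0}  orig:{S}
  T[1,1] 'a' = {S,T0}  orig:{S}
  T[2,2] 'c' = {A,T1}  orig:{A}
  T[3,3] 'a' = {S,T0}  orig:{S}
  T[0,1] 'aa' = {C}
  T[1,2] 'ac' = {B,S}
  T[2,3] 'ca' = ∅
  T[0,2] 'aac' = ∅
  T[1,3] 'aca' = {A}
  T[0,3] 'aaca' = {S}

S ∈ T[0,3] ⇒ YES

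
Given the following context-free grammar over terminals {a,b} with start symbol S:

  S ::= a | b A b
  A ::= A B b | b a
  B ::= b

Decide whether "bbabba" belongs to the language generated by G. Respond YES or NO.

Convert to CNF:
  S -> T0 X3 | a
  A -> A X2 | T0 T1
  B -> b
  T0 -> b
  T1 -> a
  X2 -> B T0
  X3 -> A T0

Fill CYK table bottom-up:
  [0..0]={B,T0}  "b"  orig:{B}
  [1..1]={B,T0}  "b"  orig:{B}
  [2..2]={S,T1}  "a"  orig:{S}
  [3..3]={B,T0}  "b"  orig:{B}
  [4..4]={B,T0}  "b"  orig:{B}
  [5..5]={S,T1}  "a"  orig:{S}
  [0..1]={X2}  "bb"  orig:{}
  [1..2]={A}  "ba"
  [2..3]=∅  "ab"
  [3..4]={X2}  "bb"  orig:{}
  [4..5]={A}  "ba"
  [0..2]=∅  "bba"
  [1..3]={X3}  "bab"  orig:{}
  [2..4]=∅  "abb"
  [3..5]=∅  "bba"
  [0..3]={S}  "bbab"
  [1..4]={A}  "babb"
  [2..5]=∅  "abba"
  [0..4]=∅  "bbabb"
  [1..5]=∅  "babba"
  [0..5]=∅  "bbabba"

S ∉ T[0,5] ⇒ NO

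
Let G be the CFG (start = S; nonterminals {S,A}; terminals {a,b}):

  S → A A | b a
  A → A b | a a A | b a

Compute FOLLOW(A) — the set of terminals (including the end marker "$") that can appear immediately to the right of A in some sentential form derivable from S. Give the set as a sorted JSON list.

FIRST iteration:
iter 1:
  A via A→a a A: +{a}
  A via A→b a: +{b}
  S via S→A A: +{a,b}
  FIRST(S)={a,b}  FIRST(A)={a,b}
iter 2: done
  FIRST(S)={a,b}  FIRST(A)={a,b}

FOLLOW iteration:
initialize: $ ∈ FOLLOW(S)
[1]
  A→A b: FOLLOW(A) ⊇ FIRST(b) = {b}; new: +{b}
  S→A A: FOLLOW(A) ⊇ FIRST(A) = {a,b}; new: +{a}
  S→A A: FOLLOW(A) ⊇ FOLLOW(S) ⊇ {$}; new: +{$}
  FOLLOW(S)={$}  FOLLOW(A)={$,a,b}
[2] — fixpoint
  FOLLOW(S)={$}  FOLLOW(A)={$,a,b}

FOLLOW(A) = ["$", "a", "b"]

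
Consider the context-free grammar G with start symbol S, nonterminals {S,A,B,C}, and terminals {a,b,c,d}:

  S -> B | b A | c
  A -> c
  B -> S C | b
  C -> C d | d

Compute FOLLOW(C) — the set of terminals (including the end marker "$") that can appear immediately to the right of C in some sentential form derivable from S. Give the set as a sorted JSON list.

FIRST iteration:
[1]
  A via A→c: +{c}
  B via B→b: +{b}
  C via C→d: +{d}
  S via S→B: +{b}
  S via S→c: +{c}
  FIRST(S)={b,c}  FIRST(A)={c}  FIRST(B)={b}  FIRST(C)={d}
[2]
  B via B→S C: +{c}
  FIRST(S)={b,c}  FIRST(A)={c}  FIRST(B)={b,c}  FIRST(C)={d}
[3] — fixpoint
  FIRST(S)={b,c}  FIRST(A)={c}  FIRST(B)={b,c}  FIRST(C)={d}

Compute FOLLOW by fixpoint:
seed FOLLOW(S) with $
pass 1:
  B→S C: FOLLOW(S) ⊇ FIRST(C) = {d}; new: +{d}
  C→C d: FOLLOW(C) ⊇ FIRST(d) = {d}; new: +{d}
  S→B: FOLLOW(B) ⊇ FOLLOW(S) ⊇ {$,d}; new: +{$,d}
  S→b A: FOLLOW(A) ⊇ FOLLOW(S) ⊇ {$,d}; new: +{$,d}
  FOLLOW[S]={$,d}  FOLLOW[A]={$,d}  FOLLOW[B]={$,d}  FOLLOW[C]={d}
pass 2:
  B→S C: FOLLOW(C) ⊇ FOLLOW(B) ⊇ {$,d}; new: +{$}
  FOLLOW[S]={$,d}  FOLLOW[A]={$,d}  FOLLOW[B]={$,d}  FOLLOW[C]={$,d}
pass 3: (stable)
  FOLLOW[S]={$,d}  FOLLOW[A]={$,d}  FOLLOW[B]={$,d}  FOLLOW[C]={$,d}

FOLLOW(C) = ["$", "d"]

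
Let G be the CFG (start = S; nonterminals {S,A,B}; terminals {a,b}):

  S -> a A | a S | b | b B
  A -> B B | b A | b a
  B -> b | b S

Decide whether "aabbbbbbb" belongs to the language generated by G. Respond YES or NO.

CNF form of G:
  S -> T0 B | T1 A | T1 S | b
  A -> B B | T0 A | T0 T1
  B -> T0 S | b
  T0 -> b
  T1 -> a

Fill CYK table bottom-up:
  T[0,0] 'a' = {T1}  orig:{}
  T[1,1] 'a' = {T1}  orig:{}
  T[2,2] 'b' = {B,S,T0}  orig:{B,S}
  T[3,3] 'b' = {B,S,T0}  orig:{B,S}
  T[4,4] 'b' = {B,S,T0}  orig:{B,S}
  T[5,5] 'b' = {B,S,T0}  orig:{B,S}
  T[6,6] 'b' = {B,S,T0}  orig:{B,S}
  T[7,7] 'b' = {B,S,T0}  orig:{B,S}
  T[8,8] 'b' = {B,S,T0}  orig:{B,S}
  T[0,1] 'aa' = ∅
  T[1,2] 'ab' = {S}
  T[2,3] 'bb' = {A,B,S}
  T[3,4] 'bb' = {A,B,S}
  T[4,5] 'bb' = {A,B,S}
  T[5,6] 'bb' = {A,B,S}
  T[6,7] 'bb' = {A,B,S}
  T[7,8] 'bb' = {A,B,S}
  T[0,2] 'aab' = {S}
  T[1,3] 'abb' = {S}
  T[2,4] 'bbb' = {A,B,S}
  T[3,5] 'bbb' = {A,B,S}
  T[4,6] 'bbb' = {A,B,S}
  T[5,7] 'bbb' = {A,B,S}
  T[6,8] 'bbb' = {A,B,S}
  T[0,3] 'aabb' = {S}
  T[1,4] 'abbb' = {S}
  T[2,5] 'bbbb' = {A,B,S}
  T[3,6] 'bbbb' = {A,B,S}
  T[4,7] 'bbbb' = {A,B,S}
  T[5,8] 'bbbb' = {A,B,S}
  T[0,4] 'aabbb' = {S}
  T[1,5] 'abbbb' = {S}
  T[2,6] 'bbbbb' = {A,B,S}
  T[3,7] 'bbbbb' = {A,B,S}
  T[4,8] 'bbbbb' = {A,B,S}
  T[0,5] 'aabbbb' = {S}
  T[1,6] 'abbbbb' = {S}
  T[2,7] 'bbbbbb' = {A,B,S}
  T[3,8] 'bbbbbb' = {A,B,S}
  T[0,6] 'aabbbbb' = {S}
  T[1,7] 'abbbbbb' = {S}
  T[2,8] 'bbbbbbb' = {A,B,S}
  T[0,7] 'aabbbbbb' = {S}
  T[1,8] 'abbbbbbb' = {S}
  T[0,8] 'aabbbbbbb' = {S}

S ∈ T[0,8] ⇒ YES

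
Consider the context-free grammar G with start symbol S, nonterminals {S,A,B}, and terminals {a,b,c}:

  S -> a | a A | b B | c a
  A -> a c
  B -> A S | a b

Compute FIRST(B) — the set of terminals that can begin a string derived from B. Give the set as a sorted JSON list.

FIRST sets, iterate to fixpoint:
[1]
  A via A→a c: +{a}
  B via B→A S: +{a}
  S via S→a: +{a}
  S via S→b B: +{b}
  S via S→c a: +{c}
  S: {a,b,c}  A: {a}  B: {a}
[2] done
  S: {a,b,c}  A: {a}  B: {a}

FIRST(B) = ["a"]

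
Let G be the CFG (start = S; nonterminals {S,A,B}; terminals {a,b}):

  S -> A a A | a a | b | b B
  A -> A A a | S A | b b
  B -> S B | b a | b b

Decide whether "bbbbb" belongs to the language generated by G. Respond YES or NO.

CNF form of G:
  S -> A X3 | T0 T0 | T1 B | b
  A -> A X2 | S A | T1 T1
  B -> S B | T1 T0 | T1 T1
  T0 -> a
  T1 -> b
  X2 -> A T0
  X3 -> T0 A

CYK fill:
  cell(0,0) b: {S,T1}  orig:{S}
  cell(1,1) b: {S,T1}  orig:{S}
  cell(2,2) b: {S,T1}  orig:{S}
  cell(3,3) b: {S,T1}  orig:{S}
  cell(4,4) b: {S,T1}  orig:{S}
  cell(0,1) bb: {A,B}
  cell(1,2) bb: {A,B}
  cell(2,3) bb: {A,B}
  cell(3,4) bb: {A,B}
  cell(0,2) bbb: {A,B,S}
  cell(1,3) bbb: {A,B,S}
  cell(2,4) bbb: {A,B,S}
  cell(0,3) bbbb: {A,B,S}
  cell(1,4) bbbb: {A,B,S}
  cell(0,4) bbbbb: {A,B,S}

S ∈ T[0,4] ⇒ YES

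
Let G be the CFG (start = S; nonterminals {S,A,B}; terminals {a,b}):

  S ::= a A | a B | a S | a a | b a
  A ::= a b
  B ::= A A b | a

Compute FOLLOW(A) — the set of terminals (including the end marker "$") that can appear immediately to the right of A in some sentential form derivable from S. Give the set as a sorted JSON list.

FIRST iteration:
pass 1:
  A via A→a b: +{a}
  B via B→A A b: +{a}
  S via S→a A: +{a}
  S via S→b a: +{b}
  S: {a,b}  A: {a}  B: {a}
pass 2: (stable)
  S: {a,b}  A: {a}  B: {a}

FOLLOW sets:
FOLLOW(S) := {$}
pass 1:
  B→A A b: FOLLOW(A) ⊇ FIRST(A) = {a}; new: +{a}
  B→A A b: FOLLOW(A) ⊇ FIRST(b) = {b}; new: +{b}
  S→a A: FOLLOW(A) ⊇ FOLLOW(S) ⊇ {$}; new: +{$}
  S→a B: FOLLOW(B) ⊇ FOLLOW(S) ⊇ {$}; new: +{$}
  FOLLOW(S)={$}  FOLLOW(A)={$,a,b}  FOLLOW(B)={$}
pass 2: (stable)
  FOLLOW(S)={$}  FOLLOW(A)={$,a,b}  FOLLOW(B)={$}

FOLLOW(A) = ["$", "a", "b"]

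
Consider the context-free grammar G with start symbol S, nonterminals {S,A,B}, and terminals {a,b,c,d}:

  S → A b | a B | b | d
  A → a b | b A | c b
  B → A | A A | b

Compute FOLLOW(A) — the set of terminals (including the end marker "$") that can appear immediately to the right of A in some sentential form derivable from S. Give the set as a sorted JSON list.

Compute FIRST by fixpoint:
[1]
  A via A→a b: +{a}
  A via A→b A: +{b}
  A via A→c b: +{c}
  B via B→A: +{a,b,c}
  S via S→A b: +{a,b,c}
  S via S→d: +{d}
  S: {a,b,c,d}  A: {a,b,c}  B: {a,b,c}
[2] (stable)
  S: {a,b,c,d}  A: {a,b,c}  B: {a,b,c}

FOLLOW sets:
initialize: $ ∈ FOLLOW(S)
round 1:
  B→A A: FOLLOW(A) ⊇ FIRST(A) = {a,b,c}; new: +{a,b,c}
  S→a B: FOLLOW(B) ⊇ FOLLOW(S) ⊇ {$}; new: +{$}
  S: {$}  A: {a,b,c}  B: {$}
round 2:
  B→A: FOLLOW(A) ⊇ FOLLOW(B) ⊇ {$}; new: +{$}
  S: {$}  A: {$,a,b,c}  B: {$}
round 3: done
  S: {$}  A: {$,a,b,c}  B: {$}

FOLLOW(A) = ["$", "a", "b", "c"]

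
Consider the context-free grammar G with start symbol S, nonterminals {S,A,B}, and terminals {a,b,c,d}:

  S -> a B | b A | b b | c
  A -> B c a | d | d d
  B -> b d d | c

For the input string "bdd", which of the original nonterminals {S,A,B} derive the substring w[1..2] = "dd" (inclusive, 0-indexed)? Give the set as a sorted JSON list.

CNF form of G:
  S -> T1 B | T3 A | T3 T3 | c
  A -> B X4 | T2 T2 | d
  B -> T3 X5 | c
  T0 -> c
  T1 -> a
  T2 -> d
  T3 -> b
  X4 -> T0 T1
  X5 -> T2 T2

CYK table (by increasing span) — only the sub-triangle for w[1..2]:
  T[1,1] 'd' = {A,T2}  orig:{A}
  T[2,2] 'd' = {A,T2}  orig:{A}
  T[1,2] 'dd' = {A,X5}  orig:{A}

Original NTs in T[1,2] deriving "dd": ["A"]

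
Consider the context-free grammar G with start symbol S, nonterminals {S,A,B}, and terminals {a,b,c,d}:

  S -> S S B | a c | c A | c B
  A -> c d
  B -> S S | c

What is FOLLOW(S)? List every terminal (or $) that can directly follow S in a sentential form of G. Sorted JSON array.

FIRST iteration:
iter 1:
  A via A→c d: +{c}
  B via B→c: +{c}
  S via S→a c: +{a}
  S via S→c A: +{c}
  FIRST(S)={a,c}  FIRST(A)={c}  FIRST(B)={c}
iter 2:
  B via B→S S: +{a}
  FIRST(S)={a,c}  FIRST(A)={c}  FIRST(B)={a,c}
iter 3: done
  FIRST(S)={a,c}  FIRST(A)={c}  FIRST(B)={a,c}

FOLLOW iteration:
seed FOLLOW(S) with $
round 1:
  B→S S: FOLLOW(S) ⊇ FIRST(S) = {a,c}; new: +{a,c}
  S→S S B: FOLLOW(B) ⊇ FOLLOW(S) ⊇ {$,a,c}; new: +{$,a,c}
  S→c A: FOLLOW(A) ⊇ FOLLOW(S) ⊇ {$,a,c}; new: +{$,a,c}
  FOLLOW(S)={$,a,c}  FOLLOW(A)={$,a,c}  FOLLOW(B)={$,a,c}
round 2: — fixpoint
  FOLLOW(S)={$,a,c}  FOLLOW(A)={$,a,c}  FOLLOW(B)={$,a,c}

FOLLOW(S) = ["$", "a", "c"]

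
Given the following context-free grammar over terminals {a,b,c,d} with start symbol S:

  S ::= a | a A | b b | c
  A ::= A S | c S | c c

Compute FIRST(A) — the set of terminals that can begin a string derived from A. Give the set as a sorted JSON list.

Compute FIRST by fixpoint:
iter 1:
  A via A→c S: +{c}
  S via S→a: +{a}
  S via S→b b: +{b}
  S via S→c: +{c}
  FIRST[S]={a,b,c}  FIRST[A]={c}
iter 2: done
  FIRST[S]={a,b,c}  FIRST[A]={c}

FIRST(A) = ["c"]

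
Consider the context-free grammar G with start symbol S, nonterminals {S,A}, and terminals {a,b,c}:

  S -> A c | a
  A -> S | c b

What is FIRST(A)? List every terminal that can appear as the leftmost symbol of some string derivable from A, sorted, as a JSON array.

FIRST sets, iterate to fixpoint:
iter 1:
  A via A→c b: +{c}
  S via S→A c: +{c}
  S via S→a: +{a}
  FIRST(S)={a,c}  FIRST(A)={c}
iter 2:
  A via A→S: +{a}
  FIRST(S)={a,c}  FIRST(A)={a,c}
iter 3: (stable)
  FIRST(S)={a,c}  FIRST(A)={a,c}

FIRST(A) = ["a", "c"]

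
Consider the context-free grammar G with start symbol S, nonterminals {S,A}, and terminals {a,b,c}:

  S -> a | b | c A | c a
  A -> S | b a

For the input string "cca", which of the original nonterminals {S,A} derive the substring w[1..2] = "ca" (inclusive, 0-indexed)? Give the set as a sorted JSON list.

Convert to CNF:
  S -> T2 A | T2 T1 | a | b
  A -> T0 T1 | T2 A | T2 T1 | a | b
  T0 -> b
  T1 -> a
  T2 -> c

Fill CYK table bottom-up — only the sub-triangle for w[1..2]:
  T[1,1] 'c' = {T2}  orig:{}
  T[2,2] 'a' = {A,S,T1}  orig:{A,S}
  T[1,2] 'ca' = {A,S}

Original NTs in T[1,2] deriving "ca": ["A", "S"]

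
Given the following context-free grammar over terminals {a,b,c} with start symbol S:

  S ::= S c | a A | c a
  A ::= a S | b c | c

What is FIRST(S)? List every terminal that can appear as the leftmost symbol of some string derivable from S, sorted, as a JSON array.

FIRST sets, iterate to fixpoint:
pass 1:
  A via A→a S: +{a}
  A via A→b c: +{b}
  A via A→c: +{c}
  S via S→a A: +{a}
  S via S→c a: +{c}
  FIRST[S]={a,c}  FIRST[A]={a,b,c}
pass 2: (no change)
  FIRST[S]={a,c}  FIRST[A]={a,b,c}

FIRST(S) = ["a", "c"]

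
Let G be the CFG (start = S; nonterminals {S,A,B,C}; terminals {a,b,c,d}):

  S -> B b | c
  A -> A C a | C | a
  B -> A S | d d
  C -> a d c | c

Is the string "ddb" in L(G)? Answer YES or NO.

CNF form of G:
  S -> B T3 | c
  A -> A X4 | T0 X5 | a | c
  B -> A S | T1 T1
  C -> T0 X6 | c
  T0 -> a
  T1 -> d
  T2 -> c
  T3 -> b
  X4 -> C T0
  X5 -> T1 T2
  X6 -> T1 T2

CYK table (by increasing span):
  cell(0,0) d: {T1}  orig:{}
  cell(1,1) d: {T1}  orig:{}
  cell(2,2) b: {T3}  orig:{}
  cell(0,1) dd: {B}
  cell(1,2) db: ∅
  cell(0,2) ddb: {S}

S ∈ T[0,2] ⇒ YES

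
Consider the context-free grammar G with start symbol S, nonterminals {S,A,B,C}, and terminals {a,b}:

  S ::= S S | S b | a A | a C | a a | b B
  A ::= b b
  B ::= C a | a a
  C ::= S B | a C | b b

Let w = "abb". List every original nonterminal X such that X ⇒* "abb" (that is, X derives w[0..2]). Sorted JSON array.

CNF form of G:
  S -> S S | S T0 | T0 B | T1 A | T1 C | T1 T1
  A -> T0 T0
  B -> C T1 | T1 T1
  C -> S B | T0 T0 | T1 C
  T0 -> b
  T1 -> a

Fill CYK table bottom-up — only the sub-triangle for w[0..2]:
  T[0,0] 'a' = {T1}  orig:{}
  T[1,1] 'b' = {T0}  orig:{}
  T[2,2] 'b' = {T0}  orig:{}
  T[0,1] 'ab' = ∅
  T[1,2] 'bb' = {A,C}
  T[0,2] 'abb' = {C,S}

Original NTs in T[0,2] deriving "abb": ["C", "S"]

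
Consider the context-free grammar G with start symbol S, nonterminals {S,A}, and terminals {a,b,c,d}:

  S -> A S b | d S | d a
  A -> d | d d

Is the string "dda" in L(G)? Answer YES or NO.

CNF form of G:
  S -> A X3 | T0 S | T0 T2
  A -> T0 T0 | d
  T0 -> d
  T1 -> b
  T2 -> a
  X3 -> S T1

Fill CYK table bottom-up:
  cell(0,0) d: {A,T0}  orig:{A}
  cell(1,1) d: {A,T0}  orig:{A}
  cell(2,2) a: {T2}  orig:{}
  cell(0,1) dd: {A}
  cell(1,2) da: {S}
  cell(0,2) dda: {S}

S ∈ T[0,2] ⇒ YES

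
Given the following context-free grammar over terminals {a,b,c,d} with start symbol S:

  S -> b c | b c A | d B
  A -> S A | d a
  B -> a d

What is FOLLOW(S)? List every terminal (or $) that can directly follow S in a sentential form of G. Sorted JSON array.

FIRST sets, iterate to fixpoint:
pass 1:
  A via A→d a: +{d}
  B via B→a d: +{a}
  S via S→b c: +{b}
  S via S→d B: +{d}
  FIRST[S]={b,d}  FIRST[A]={d}  FIRST[B]={a}
pass 2:
  A via A→S A: +{b}
  FIRST[S]={b,d}  FIRST[A]={b,d}  FIRST[B]={a}
pass 3: — fixpoint
  FIRST[S]={b,d}  FIRST[A]={b,d}  FIRST[B]={a}

FOLLOW sets:
FOLLOW(S) := {$}
[1]
  A→S A: FOLLOW(S) ⊇ FIRST(A) = {b,d}; new: +{b,d}
  S→b c A: FOLLOW(A) ⊇ FOLLOW(S) ⊇ {$,b,d}; new: +{$,b,d}
  S→d B: FOLLOW(B) ⊇ FOLLOW(S) ⊇ {$,b,d}; new: +{$,b,d}
  S: {$,b,d}  A: {$,b,d}  B: {$,b,d}
[2] (stable)
  S: {$,b,d}  A: {$,b,d}  B: {$,b,d}

FOLLOW(S) = ["$", "b", "d"]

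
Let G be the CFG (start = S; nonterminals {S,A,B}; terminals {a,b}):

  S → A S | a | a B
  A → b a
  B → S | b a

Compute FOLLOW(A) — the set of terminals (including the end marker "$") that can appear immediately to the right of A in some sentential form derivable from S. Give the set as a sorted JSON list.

FIRST iteration:
iter 1:
  A via A→b a: +{b}
  B via B→b a: +{b}
  S via S→A S: +{b}
  S via S→a: +{a}
  FIRST[S]={a,b}  FIRST[A]={b}  FIRST[B]={b}
iter 2:
  B via B→S: +{a}
  FIRST[S]={a,b}  FIRST[A]={b}  FIRST[B]={a,b}
iter 3: — fixpoint
  FIRST[S]={a,b}  FIRST[A]={b}  FIRST[B]={a,b}

FOLLOW iteration:
seed FOLLOW(S) with $
iter 1:
  S→A S: FOLLOW(A) ⊇ FIRST(S) = {a,b}; new: +{a,b}
  S→a B: FOLLOW(B) ⊇ FOLLOW(S) ⊇ {$}; new: +{$}
  FOLLOW(S)={$}  FOLLOW(A)={a,b}  FOLLOW(B)={$}
iter 2: (stable)
  FOLLOW(S)={$}  FOLLOW(A)={a,b}  FOLLOW(B)={$}

FOLLOW(A) = ["a", "b"]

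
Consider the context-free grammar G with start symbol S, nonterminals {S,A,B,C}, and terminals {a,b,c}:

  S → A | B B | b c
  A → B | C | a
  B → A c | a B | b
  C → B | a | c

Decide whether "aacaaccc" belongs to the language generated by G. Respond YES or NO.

Convert to CNF:
  S -> A T0 | B B | T1 B | T2 T0 | a | b | c
  A -> A T0 | T1 B | a | b | c
  B -> A T0 | T1 B | b
  C -> A T0 | T1 B | a | b | c
  T0 -> c
  T1 -> a
  T2 -> b

CYK fill:
  cell(0,0) a: {A,C,S,T1}  orig:{A,C,S}
  cell(1,1) a: {A,C,S,T1}  orig:{A,C,S}
  cell(2,2) c: {A,C,S,T0}  orig:{A,C,S}
  cell(3,3) a: {A,C,S,T1}  orig:{A,C,S}
  cell(4,4) a: {A,C,S,T1}  orig:{A,C,S}
  cell(5,5) c: {A,C,S,T0}  orig:{A,C,S}
  cell(6,6) c: {A,C,S,T0}  orig:{A,C,S}
  cell(7,7) c: {A,C,S,T0}  orig:{A,C,S}
  cell(0,1) aa: ∅
  cell(1,2) ac: {A,B,C,S}
  cell(2,3) ca: ∅
  cell(3,4) aa: ∅
  cell(4,5) ac: {A,B,C,S}
  cell(5,6) cc: {A,B,C,S}
  cell(6,7) cc: {A,B,C,S}
  cell(0,2) aac: {A,B,C,S}
  cell(1,3) aca: ∅
  cell(2,4) caa: ∅
  cell(3,5) aac: {A,B,C,S}
  cell(4,6) acc: {A,B,C,S}
  cell(5,7) ccc: {A,B,C,S}
  cell(0,3) aaca: ∅
  cell(1,4) acaa: ∅
  cell(2,5) caac: ∅
  cell(3,6) aacc: {A,B,C,S}
  cell(4,7) accc: {A,B,C,S}
  cell(0,4) aacaa: ∅
  cell(1,5) acaac: {S}
  cell(2,6) caacc: ∅
  cell(3,7) aaccc: {A,B,C,S}
  cell(0,5) aacaac: {S}
  cell(1,6) acaacc: {S}
  cell(2,7) caaccc: ∅
  cell(0,6) aacaacc: {S}
  cell(1,7) acaaccc: {S}
  cell(0,7) aacaaccc: {S}

S ∈ T[0,7] ⇒ YES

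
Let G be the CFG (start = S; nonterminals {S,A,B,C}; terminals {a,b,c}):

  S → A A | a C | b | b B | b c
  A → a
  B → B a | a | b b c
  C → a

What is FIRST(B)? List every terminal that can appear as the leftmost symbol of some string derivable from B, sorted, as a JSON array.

FIRST iteration:
pass 1:
  A via A→a: +{a}
  B via B→a: +{a}
  B via B→b b c: +{b}
  C via C→a: +{a}
  S via S→A A: +{a}
  S via S→b: +{b}
  FIRST(S)={a,b}  FIRST(A)={a}  FIRST(B)={a,b}  FIRST(C)={a}
pass 2: — fixpoint
  FIRST(S)={a,b}  FIRST(A)={a}  FIRST(B)={a,b}  FIRST(C)={a}

FIRST(B) = ["a", "b"]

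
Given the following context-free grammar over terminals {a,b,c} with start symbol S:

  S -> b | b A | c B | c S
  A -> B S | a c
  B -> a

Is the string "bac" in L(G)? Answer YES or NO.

CNF form of G:
  S -> T1 B | T1 S | T2 A | b
  A -> B S | T0 T1
  B -> a
  T0 -> a
  T1 -> c
  T2 -> b

CYK fill:
  T[0,0] 'b' = {S,T2}  orig:{S}
  T[1,1] 'a' = {B,T0}  orig:{B}
  T[2,2] 'c' = {T1}  orig:{}
  T[0,1] 'ba' = ∅
  T[1,2] 'ac' = {A}
  T[0,2] 'bac' = {S}

S ∈ T[0,2] ⇒ YES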